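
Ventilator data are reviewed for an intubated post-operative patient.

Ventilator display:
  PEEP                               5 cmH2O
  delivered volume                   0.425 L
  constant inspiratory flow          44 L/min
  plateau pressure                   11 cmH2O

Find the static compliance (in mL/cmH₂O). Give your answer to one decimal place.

70.8

Cstat = Vt / (Pplat − PEEP) = 425 / (11 − 5) = 425 / 6.0 = 70.833 mL/cmH2O.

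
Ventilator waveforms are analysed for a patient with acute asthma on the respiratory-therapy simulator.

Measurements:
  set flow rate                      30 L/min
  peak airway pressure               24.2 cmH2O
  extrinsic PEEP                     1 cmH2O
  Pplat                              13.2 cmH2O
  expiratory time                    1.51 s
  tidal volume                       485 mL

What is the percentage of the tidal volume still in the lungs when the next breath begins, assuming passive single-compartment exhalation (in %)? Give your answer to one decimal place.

17.8

Flow: 30 L/min ÷ 60 = 0.5 L/s.
R = (PIP − Pplat)/V̇ = (24.2 − 13.2) / 0.5 = 11.0/0.5 = 22.0 cmH2O·s/L.
C = Vt/(Pplat − PEEP) = 485.0 / (13.2 − 1) = 485.0/12.2 = 39.754 mL/cmH2O.
τ = R × C = 22.0 × 0.03975 L/cmH2O = 0.8745 s.
Fraction remaining at end-expiration = e^(−Te/τ) = e^(−1.51/0.8745) = 0.1779 → 17.79%.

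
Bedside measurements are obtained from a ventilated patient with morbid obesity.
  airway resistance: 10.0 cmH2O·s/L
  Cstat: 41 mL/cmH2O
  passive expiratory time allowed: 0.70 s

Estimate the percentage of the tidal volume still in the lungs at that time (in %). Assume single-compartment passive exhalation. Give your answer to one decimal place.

τ = R × C = 10.0 × 41 mL/cmH2O = 10.0 × 0.041 L/cmH2O = 0.41 s.
Passive exhalation: V(t)/V₀ = e^(−t/τ) = e^(−0.70/0.41) = 0.1814.
Fraction remaining = 0.1814 → 18.14%.

18.1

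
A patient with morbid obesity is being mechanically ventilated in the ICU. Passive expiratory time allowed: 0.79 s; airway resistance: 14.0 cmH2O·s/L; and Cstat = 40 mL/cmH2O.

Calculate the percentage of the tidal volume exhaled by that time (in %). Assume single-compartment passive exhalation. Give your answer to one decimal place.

75.6

τ = R × C = 14.0 × 40 mL/cmH2O = 14.0 × 0.040 L/cmH2O = 0.56 s.
Passive exhalation: V(t)/V₀ = e^(−t/τ) = e^(−0.79/0.56) = 0.244.
Fraction exhaled = 1 − 0.244 = 0.756 → 75.6%.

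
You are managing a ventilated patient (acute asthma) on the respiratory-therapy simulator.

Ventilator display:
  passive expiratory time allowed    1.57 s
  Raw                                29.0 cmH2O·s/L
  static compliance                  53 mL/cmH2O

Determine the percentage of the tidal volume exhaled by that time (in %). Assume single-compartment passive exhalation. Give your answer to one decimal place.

64.0

τ = R × C = 29.0 × 53 mL/cmH2O = 29.0 × 0.053 L/cmH2O = 1.537 s.
Passive exhalation: V(t)/V₀ = e^(−t/τ) = e^(−1.57/1.537) = 0.3601.
Fraction exhaled = 1 − 0.3601 = 0.6399 → 63.99%.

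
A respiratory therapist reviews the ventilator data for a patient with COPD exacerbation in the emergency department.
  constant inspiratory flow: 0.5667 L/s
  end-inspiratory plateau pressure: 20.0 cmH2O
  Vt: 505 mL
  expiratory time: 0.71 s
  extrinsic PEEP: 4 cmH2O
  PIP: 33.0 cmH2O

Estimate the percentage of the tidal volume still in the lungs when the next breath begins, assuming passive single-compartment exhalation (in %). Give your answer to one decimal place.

R = (PIP − Pplat)/V̇ = (33.0 − 20.0) / 0.5667 = 13.0/0.5667 = 22.94 cmH2O·s/L.
C = Vt/(Pplat − PEEP) = 505.0 / (20.0 − 4) = 505.0/16.0 = 31.563 mL/cmH2O.
τ = R × C = 22.94 × 0.03156 L/cmH2O = 0.724 s.
Fraction remaining at end-expiration = e^(−Te/τ) = e^(−0.71/0.724) = 0.3751 → 37.51%.

37.5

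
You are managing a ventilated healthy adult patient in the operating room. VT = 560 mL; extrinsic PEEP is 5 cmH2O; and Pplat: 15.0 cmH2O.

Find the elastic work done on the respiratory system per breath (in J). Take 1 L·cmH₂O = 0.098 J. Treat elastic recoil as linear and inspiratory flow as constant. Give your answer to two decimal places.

0.27

Elastic work ≈ ½ × (Pplat − PEEP) × Vt = 0.5 × (15.0 − 5) × 0.560 L = 0.5 × 10.0 × 0.560 = 2.8 L·cmH2O.
× 0.098 J/(L·cmH2O) → 0.2744 J.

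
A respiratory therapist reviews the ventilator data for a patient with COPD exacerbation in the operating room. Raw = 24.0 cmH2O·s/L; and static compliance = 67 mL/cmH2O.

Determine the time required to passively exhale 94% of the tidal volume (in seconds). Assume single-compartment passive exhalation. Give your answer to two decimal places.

τ = R × C = 24.0 × 67 mL/cmH2O = 24.0 × 0.067 L/cmH2O = 1.608 s.
Exhaled fraction f = 1 − e^(−t/τ) → t = −τ·ln(1 − f) = −1.608·ln(0.06) = 4.524 s.

4.52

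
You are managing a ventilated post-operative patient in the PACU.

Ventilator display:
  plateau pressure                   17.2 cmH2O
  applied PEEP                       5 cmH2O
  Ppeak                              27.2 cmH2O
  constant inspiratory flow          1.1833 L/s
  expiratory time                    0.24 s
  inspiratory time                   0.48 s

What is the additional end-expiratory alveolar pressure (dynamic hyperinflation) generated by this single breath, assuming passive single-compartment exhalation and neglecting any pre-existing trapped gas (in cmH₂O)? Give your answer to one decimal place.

6.6

Vt = flow × Ti = 1.1833 L/s × 0.48 s × 1000 mL/L = 567.98 mL.
R = (PIP − Pplat)/V̇ = (27.2 − 17.2) / 1.1833 = 10.0/1.1833 = 8.451 cmH2O·s/L.
C = Vt/(Pplat − PEEP) = 567.98 / (17.2 − 5) = 567.98/12.2 = 46.556 mL/cmH2O.
τ = R × C = 8.451 × 0.04656 L/cmH2O = 0.3935 s.
Fraction remaining = e^(−Te/τ) = e^(−0.24/0.3935) = 0.5434; trapped volume = 567.98 × 0.5434 = 308.64 mL.
Additional alveolar pressure from trapping ≈ V_trapped / C = 308.64 / 46.556 = 6.629 cmH2O.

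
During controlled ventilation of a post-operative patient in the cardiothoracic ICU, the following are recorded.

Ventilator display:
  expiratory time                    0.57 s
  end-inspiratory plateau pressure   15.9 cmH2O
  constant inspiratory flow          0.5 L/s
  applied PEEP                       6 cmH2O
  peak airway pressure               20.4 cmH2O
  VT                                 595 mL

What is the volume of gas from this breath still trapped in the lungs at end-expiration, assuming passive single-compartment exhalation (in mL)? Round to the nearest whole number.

R = (PIP − Pplat)/V̇ = (20.4 − 15.9) / 0.5 = 4.5/0.5 = 9.0 cmH2O·s/L.
C = Vt/(Pplat − PEEP) = 595.0 / (15.9 − 6) = 595.0/9.9 = 60.101 mL/cmH2O.
τ = R × C = 9.0 × 0.0601 L/cmH2O = 0.5409 s.
Fraction remaining = e^(−Te/τ) = e^(−0.57/0.5409) = 0.3486.
Trapped volume = 595.0 × 0.3486 = 207.42 mL.

207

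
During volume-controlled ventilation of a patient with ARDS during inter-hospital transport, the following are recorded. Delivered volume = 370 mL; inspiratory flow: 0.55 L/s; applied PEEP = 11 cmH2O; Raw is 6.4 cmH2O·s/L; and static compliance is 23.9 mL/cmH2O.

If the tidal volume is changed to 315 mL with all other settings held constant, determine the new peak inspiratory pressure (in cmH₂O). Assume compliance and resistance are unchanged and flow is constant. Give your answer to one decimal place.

27.7

PIP = Vt/C + R·V̇ + PEEP (constant-flow equation of motion).
Only the elastic term changes: ΔPIP = ΔVt / C = (315 − 370) / 23.9 = -2.301 cmH2O.
Original PIP = 370/23.9 + 6.4×0.55 + 11 = 30.001 cmH2O; new PIP = 30.001 + (-2.301) = 27.7 cmH2O.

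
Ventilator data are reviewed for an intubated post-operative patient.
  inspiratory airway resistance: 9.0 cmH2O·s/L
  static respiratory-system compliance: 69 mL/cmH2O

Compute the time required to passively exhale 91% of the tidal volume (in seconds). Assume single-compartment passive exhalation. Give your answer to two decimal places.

τ = R × C = 9.0 × 69 mL/cmH2O = 9.0 × 0.069 L/cmH2O = 0.621 s.
Exhaled fraction f = 1 − e^(−t/τ) → t = −τ·ln(1 − f) = −0.621·ln(0.09) = 1.495 s.

1.50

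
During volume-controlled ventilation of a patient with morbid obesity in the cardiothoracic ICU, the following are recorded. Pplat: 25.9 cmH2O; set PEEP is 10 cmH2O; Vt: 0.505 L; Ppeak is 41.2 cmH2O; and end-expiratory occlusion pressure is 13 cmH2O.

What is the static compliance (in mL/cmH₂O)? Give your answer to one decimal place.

39.1

End-expiratory occlusion gives total PEEP = 13 cmH2O (intrinsic PEEP = 13 − 10 = 3). Use total PEEP for the elastic gradient.
Cstat = Vt / (Pplat − PEEPtotal) = 505 / (25.9 − 13) = 505 / 12.9 = 39.147 mL/cmH2O.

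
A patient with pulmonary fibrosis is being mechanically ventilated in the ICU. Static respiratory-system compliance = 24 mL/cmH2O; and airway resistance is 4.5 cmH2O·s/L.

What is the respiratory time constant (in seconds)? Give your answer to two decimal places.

0.11

τ = R × C = 4.5 × 24 mL/cmH2O = 4.5 × 0.024 L/cmH2O = 0.108 s.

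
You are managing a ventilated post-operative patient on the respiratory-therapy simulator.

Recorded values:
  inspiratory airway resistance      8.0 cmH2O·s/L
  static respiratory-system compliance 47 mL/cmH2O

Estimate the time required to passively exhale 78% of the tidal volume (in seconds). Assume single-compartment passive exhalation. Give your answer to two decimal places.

τ = R × C = 8.0 × 47 mL/cmH2O = 8.0 × 0.047 L/cmH2O = 0.376 s.
Exhaled fraction f = 1 − e^(−t/τ) → t = −τ·ln(1 − f) = −0.376·ln(0.22) = 0.5693 s.

0.57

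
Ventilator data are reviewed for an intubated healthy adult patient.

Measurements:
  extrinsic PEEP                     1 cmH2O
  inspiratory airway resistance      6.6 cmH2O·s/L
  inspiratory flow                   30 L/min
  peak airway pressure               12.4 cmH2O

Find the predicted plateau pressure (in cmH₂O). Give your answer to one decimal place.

9.1

Flow: 30 L/min ÷ 60 = 0.5 L/s.
Pplat = PIP − Raw × flow = 12.4 − 6.6 × 0.5 = 12.4 − 3.3 = 9.1 cmH2O.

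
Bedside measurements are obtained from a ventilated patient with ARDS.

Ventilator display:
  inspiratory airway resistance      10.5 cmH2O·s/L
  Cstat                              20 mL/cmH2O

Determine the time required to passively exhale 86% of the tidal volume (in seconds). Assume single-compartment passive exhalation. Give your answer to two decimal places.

τ = R × C = 10.5 × 20 mL/cmH2O = 10.5 × 0.020 L/cmH2O = 0.21 s.
Exhaled fraction f = 1 − e^(−t/τ) → t = −τ·ln(1 − f) = −0.21·ln(0.14) = 0.4129 s.

0.41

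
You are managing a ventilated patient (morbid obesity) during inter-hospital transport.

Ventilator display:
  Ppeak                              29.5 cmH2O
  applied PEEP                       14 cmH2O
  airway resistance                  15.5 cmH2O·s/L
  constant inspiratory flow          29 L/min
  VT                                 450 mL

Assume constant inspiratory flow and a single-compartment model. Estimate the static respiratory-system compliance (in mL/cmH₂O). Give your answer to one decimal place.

56.2

Flow: 29 L/min ÷ 60 = 0.4833 L/s.
Equation of motion (constant flow): PIP = Vt/C + R·V̇ + PEEP.
Vt/C = PIP − R·V̇ − PEEP = 29.5 − 15.5×0.4833 − 14 = 29.5 − 7.491 − 14 = 8.009 cmH2O.
C = Vt / 8.009 = 450 / 8.009 = 56.187 mL/cmH2O.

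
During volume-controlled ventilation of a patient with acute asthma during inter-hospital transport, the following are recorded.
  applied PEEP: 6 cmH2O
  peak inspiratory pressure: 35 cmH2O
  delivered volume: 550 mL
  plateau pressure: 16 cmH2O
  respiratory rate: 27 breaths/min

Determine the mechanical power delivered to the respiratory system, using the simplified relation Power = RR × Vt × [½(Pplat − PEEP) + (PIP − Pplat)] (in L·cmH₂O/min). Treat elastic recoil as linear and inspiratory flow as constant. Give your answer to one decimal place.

Per-breath work = Vt × [½(Pplat−PEEP) + (PIP−Pplat)] = 0.550 × [0.5×10.0 + 19.0] = 0.550 × 24.0 = 13.2 L·cmH2O.
Power = 27 × 13.2 = 356.4 L·cmH2O/min.

356.4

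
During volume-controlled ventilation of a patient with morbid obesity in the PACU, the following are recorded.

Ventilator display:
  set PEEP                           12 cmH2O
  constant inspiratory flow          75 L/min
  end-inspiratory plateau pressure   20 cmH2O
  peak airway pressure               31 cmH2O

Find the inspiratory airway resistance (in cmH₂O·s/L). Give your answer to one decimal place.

Flow: 75 L/min ÷ 60 = 1.25 L/s.
Raw = (PIP − Pplat) / flow = (31 − 20) / 1.25 = 11.0 / 1.25 = 8.8 cmH2O·s/L.

8.8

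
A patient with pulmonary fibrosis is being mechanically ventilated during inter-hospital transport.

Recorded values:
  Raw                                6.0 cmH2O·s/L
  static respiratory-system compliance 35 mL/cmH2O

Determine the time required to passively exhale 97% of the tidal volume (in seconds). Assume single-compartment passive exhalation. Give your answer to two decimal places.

τ = R × C = 6.0 × 35 mL/cmH2O = 6.0 × 0.035 L/cmH2O = 0.21 s.
Exhaled fraction f = 1 − e^(−t/τ) → t = −τ·ln(1 − f) = −0.21·ln(0.03) = 0.7364 s.

0.74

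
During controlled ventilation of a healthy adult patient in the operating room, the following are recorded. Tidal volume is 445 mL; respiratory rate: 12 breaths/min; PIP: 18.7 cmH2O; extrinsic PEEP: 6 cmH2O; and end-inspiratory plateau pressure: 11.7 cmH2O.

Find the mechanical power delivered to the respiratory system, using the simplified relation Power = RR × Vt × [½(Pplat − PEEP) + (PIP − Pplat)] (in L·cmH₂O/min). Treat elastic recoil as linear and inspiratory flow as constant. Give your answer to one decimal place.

52.6

Per-breath work = Vt × [½(Pplat−PEEP) + (PIP−Pplat)] = 0.445 × [0.5×5.7 + 7.0] = 0.445 × 9.85 = 4.383 L·cmH2O.
Power = 12 × 4.383 = 52.596 L·cmH2O/min.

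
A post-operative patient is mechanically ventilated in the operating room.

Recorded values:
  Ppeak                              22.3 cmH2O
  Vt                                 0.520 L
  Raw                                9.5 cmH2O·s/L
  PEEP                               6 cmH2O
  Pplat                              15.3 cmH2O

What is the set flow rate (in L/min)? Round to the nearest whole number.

44

flow = (PIP − Pplat) / Raw = (22.3 − 15.3) / 9.5 = 0.7368 L/s × 60 = 44.208 L/min.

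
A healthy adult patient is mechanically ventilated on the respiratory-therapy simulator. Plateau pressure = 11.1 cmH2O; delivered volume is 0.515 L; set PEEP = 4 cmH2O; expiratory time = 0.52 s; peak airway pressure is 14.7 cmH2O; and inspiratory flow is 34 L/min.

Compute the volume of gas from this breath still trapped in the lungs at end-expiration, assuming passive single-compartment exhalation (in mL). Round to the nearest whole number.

167

Flow: 34 L/min ÷ 60 = 0.5667 L/s.
R = (PIP − Pplat)/V̇ = (14.7 − 11.1) / 0.5667 = 3.6/0.5667 = 6.353 cmH2O·s/L.
C = Vt/(Pplat − PEEP) = 515.0 / (11.1 − 4) = 515.0/7.1 = 72.535 mL/cmH2O.
τ = R × C = 6.353 × 0.07254 L/cmH2O = 0.4608 s.
Fraction remaining = e^(−Te/τ) = e^(−0.52/0.4608) = 0.3235.
Trapped volume = 515.0 × 0.3235 = 166.6 mL.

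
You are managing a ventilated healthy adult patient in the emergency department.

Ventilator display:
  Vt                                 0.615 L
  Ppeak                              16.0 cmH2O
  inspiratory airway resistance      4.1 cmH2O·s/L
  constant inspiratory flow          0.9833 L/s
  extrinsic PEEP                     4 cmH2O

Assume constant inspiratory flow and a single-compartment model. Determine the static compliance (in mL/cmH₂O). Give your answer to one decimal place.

77.2

Equation of motion (constant flow): PIP = Vt/C + R·V̇ + PEEP.
Vt/C = PIP − R·V̇ − PEEP = 16.0 − 4.1×0.9833 − 4 = 16.0 − 4.032 − 4 = 7.968 cmH2O.
C = Vt / 7.968 = 615 / 7.968 = 77.184 mL/cmH2O.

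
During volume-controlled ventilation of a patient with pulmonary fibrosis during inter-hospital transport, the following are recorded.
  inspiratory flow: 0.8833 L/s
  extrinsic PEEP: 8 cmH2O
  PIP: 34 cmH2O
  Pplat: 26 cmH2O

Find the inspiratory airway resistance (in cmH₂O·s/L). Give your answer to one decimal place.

9.1

Raw = (PIP − Pplat) / flow = (34 − 26) / 0.8833 = 8.0 / 0.8833 = 9.057 cmH2O·s/L.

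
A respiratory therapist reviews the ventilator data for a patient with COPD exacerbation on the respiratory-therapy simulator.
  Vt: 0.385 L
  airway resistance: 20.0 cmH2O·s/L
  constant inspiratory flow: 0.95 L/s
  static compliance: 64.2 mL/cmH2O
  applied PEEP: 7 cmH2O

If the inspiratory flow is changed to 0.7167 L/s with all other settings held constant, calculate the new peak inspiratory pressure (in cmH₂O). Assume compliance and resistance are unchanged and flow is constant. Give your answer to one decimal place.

PIP = Vt/C + R·V̇ + PEEP (constant-flow equation of motion).
Only the resistive term changes: ΔPIP = R × ΔV̇ = 20.0 × (0.7167 − 0.95) = 20.0 × -0.2333 = -4.666 cmH2O.
Original PIP = 385/64.2 + 20.0×0.95 + 7 = 31.997 cmH2O; new PIP = 31.997 + (-4.666) = 27.331 cmH2O.

27.3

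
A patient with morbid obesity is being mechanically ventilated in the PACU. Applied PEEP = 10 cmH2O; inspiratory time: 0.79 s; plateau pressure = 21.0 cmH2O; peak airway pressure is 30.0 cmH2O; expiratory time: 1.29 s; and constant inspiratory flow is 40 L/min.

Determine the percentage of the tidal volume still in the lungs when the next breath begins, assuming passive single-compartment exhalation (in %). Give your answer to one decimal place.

Flow: 40 L/min ÷ 60 = 0.6667 L/s.
Vt = flow × Ti = 0.6667 L/s × 0.79 s × 1000 mL/L = 526.69 mL.
R = (PIP − Pplat)/V̇ = (30.0 − 21.0) / 0.6667 = 9.0/0.6667 = 13.499 cmH2O·s/L.
C = Vt/(Pplat − PEEP) = 526.69 / (21.0 − 10) = 526.69/11.0 = 47.881 mL/cmH2O.
τ = R × C = 13.499 × 0.04788 L/cmH2O = 0.6463 s.
Fraction remaining at end-expiration = e^(−Te/τ) = e^(−1.29/0.6463) = 0.1359 → 13.59%.

13.6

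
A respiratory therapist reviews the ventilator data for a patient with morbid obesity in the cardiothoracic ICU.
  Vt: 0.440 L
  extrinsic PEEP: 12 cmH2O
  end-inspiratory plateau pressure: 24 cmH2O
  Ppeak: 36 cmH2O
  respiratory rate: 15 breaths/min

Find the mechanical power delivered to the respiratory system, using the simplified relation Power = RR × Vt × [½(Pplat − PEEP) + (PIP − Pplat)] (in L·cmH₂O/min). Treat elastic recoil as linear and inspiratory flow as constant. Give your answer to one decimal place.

118.8

Per-breath work = Vt × [½(Pplat−PEEP) + (PIP−Pplat)] = 0.440 × [0.5×12.0 + 12.0] = 0.440 × 18.0 = 7.92 L·cmH2O.
Power = 15 × 7.92 = 118.8 L·cmH2O/min.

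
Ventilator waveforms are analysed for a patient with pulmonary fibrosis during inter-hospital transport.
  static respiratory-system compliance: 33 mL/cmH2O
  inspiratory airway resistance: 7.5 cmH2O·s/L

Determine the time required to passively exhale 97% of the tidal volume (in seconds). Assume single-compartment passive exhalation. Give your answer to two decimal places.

τ = R × C = 7.5 × 33 mL/cmH2O = 7.5 × 0.033 L/cmH2O = 0.2475 s.
Exhaled fraction f = 1 − e^(−t/τ) → t = −τ·ln(1 − f) = −0.2475·ln(0.03) = 0.8679 s.

0.87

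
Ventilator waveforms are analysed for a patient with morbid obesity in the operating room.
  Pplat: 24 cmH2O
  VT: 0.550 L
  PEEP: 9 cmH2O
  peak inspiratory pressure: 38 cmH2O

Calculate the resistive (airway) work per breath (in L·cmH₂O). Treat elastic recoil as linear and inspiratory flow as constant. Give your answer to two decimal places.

With constant inspiratory flow the resistive pressure is constant at PIP − Pplat = 38 − 24 = 14.0 cmH2O, so resistive work = 14.0 × 0.550 = 7.7 L·cmH2O.

7.70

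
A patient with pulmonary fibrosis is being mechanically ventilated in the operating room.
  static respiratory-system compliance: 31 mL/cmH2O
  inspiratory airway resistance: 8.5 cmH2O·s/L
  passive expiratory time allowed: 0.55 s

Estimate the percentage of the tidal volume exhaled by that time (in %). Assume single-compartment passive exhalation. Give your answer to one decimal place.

87.6

τ = R × C = 8.5 × 31 mL/cmH2O = 8.5 × 0.031 L/cmH2O = 0.2635 s.
Passive exhalation: V(t)/V₀ = e^(−t/τ) = e^(−0.55/0.2635) = 0.124.
Fraction exhaled = 1 − 0.124 = 0.876 → 87.6%.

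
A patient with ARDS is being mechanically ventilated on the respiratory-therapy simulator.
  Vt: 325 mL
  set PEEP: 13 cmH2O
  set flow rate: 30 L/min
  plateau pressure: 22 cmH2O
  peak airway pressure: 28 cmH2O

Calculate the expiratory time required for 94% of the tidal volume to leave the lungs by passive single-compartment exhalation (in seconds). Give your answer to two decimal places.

Flow: 30 L/min ÷ 60 = 0.5 L/s.
R = (PIP − Pplat)/V̇ = (28 − 22) / 0.5 = 6.0/0.5 = 12.0 cmH2O·s/L.
C = Vt/(Pplat − PEEP) = 325.0 / (22 − 13) = 325.0/9.0 = 36.111 mL/cmH2O.
τ = R × C = 12.0 × 0.03611 L/cmH2O = 0.4333 s.
t = −τ·ln(1 − 0.94) = −0.4333·ln(0.06) = 1.219 s.

1.22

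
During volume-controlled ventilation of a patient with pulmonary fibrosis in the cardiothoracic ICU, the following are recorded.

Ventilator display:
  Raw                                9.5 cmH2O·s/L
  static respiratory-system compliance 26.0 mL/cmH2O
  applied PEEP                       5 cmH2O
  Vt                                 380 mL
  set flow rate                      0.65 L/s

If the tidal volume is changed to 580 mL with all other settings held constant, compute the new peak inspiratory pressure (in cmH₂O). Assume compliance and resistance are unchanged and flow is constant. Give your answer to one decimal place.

PIP = Vt/C + R·V̇ + PEEP (constant-flow equation of motion).
Only the elastic term changes: ΔPIP = ΔVt / C = (580 − 380) / 26.0 = 7.692 cmH2O.
Original PIP = 380/26.0 + 9.5×0.65 + 5 = 25.79 cmH2O; new PIP = 25.79 + (7.692) = 33.482 cmH2O.

33.5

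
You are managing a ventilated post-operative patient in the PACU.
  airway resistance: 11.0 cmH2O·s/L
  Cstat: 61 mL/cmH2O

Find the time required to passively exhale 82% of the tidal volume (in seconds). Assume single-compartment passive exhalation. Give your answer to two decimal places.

τ = R × C = 11.0 × 61 mL/cmH2O = 11.0 × 0.061 L/cmH2O = 0.671 s.
Exhaled fraction f = 1 − e^(−t/τ) → t = −τ·ln(1 − f) = −0.671·ln(0.18) = 1.151 s.

1.15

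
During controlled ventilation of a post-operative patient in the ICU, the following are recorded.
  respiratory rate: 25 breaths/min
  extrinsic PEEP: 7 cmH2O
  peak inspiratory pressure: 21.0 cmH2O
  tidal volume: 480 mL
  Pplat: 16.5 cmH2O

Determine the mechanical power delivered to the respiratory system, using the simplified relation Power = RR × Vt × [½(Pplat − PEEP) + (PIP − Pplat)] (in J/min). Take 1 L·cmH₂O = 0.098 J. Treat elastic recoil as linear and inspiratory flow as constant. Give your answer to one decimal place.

Per-breath work = Vt × [½(Pplat−PEEP) + (PIP−Pplat)] = 0.480 × [0.5×9.5 + 4.5] = 0.480 × 9.25 = 4.44 L·cmH2O.
Power = 25 × 4.44 = 111.0 L·cmH2O/min.
× 0.098 J/(L·cmH2O) → 10.878 J/min.

10.9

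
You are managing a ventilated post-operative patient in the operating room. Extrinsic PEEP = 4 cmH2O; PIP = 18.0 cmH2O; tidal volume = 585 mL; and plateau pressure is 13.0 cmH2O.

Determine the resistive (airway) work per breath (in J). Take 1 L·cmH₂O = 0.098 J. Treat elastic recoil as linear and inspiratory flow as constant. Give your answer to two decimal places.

With constant inspiratory flow the resistive pressure is constant at PIP − Pplat = 18.0 − 13.0 = 5.0 cmH2O, so resistive work = 5.0 × 0.585 = 2.925 L·cmH2O.
× 0.098 J/(L·cmH2O) → 0.2867 J.

0.29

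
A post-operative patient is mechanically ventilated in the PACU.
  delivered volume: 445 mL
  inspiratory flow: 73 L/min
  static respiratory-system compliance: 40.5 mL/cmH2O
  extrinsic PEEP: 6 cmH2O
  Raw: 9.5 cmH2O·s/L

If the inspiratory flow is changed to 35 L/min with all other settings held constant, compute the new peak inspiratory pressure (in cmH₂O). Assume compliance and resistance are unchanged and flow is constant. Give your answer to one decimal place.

Flow: 73 L/min ÷ 60 = 1.2167 L/s.
New flow: 35 L/min ÷ 60 = 0.5833 L/s.
PIP = Vt/C + R·V̇ + PEEP (constant-flow equation of motion).
Only the resistive term changes: ΔPIP = R × ΔV̇ = 9.5 × (0.5833 − 1.2167) = 9.5 × -0.6334 = -6.017 cmH2O.
Original PIP = 445/40.5 + 9.5×1.2167 + 6 = 28.546 cmH2O; new PIP = 28.546 + (-6.017) = 22.529 cmH2O.

22.5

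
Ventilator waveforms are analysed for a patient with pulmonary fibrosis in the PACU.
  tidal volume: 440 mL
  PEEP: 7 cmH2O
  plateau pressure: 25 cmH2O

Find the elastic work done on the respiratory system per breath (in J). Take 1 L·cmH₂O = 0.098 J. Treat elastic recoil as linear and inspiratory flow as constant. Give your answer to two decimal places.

Elastic work ≈ ½ × (Pplat − PEEP) × Vt = 0.5 × (25 − 7) × 0.440 L = 0.5 × 18.0 × 0.440 = 3.96 L·cmH2O.
× 0.098 J/(L·cmH2O) → 0.3881 J.

0.39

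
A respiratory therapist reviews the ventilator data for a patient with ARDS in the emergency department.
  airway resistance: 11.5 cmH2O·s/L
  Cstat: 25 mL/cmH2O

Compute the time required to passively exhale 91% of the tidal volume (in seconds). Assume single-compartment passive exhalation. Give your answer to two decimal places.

0.69

τ = R × C = 11.5 × 25 mL/cmH2O = 11.5 × 0.025 L/cmH2O = 0.2875 s.
Exhaled fraction f = 1 − e^(−t/τ) → t = −τ·ln(1 − f) = −0.2875·ln(0.09) = 0.6923 s.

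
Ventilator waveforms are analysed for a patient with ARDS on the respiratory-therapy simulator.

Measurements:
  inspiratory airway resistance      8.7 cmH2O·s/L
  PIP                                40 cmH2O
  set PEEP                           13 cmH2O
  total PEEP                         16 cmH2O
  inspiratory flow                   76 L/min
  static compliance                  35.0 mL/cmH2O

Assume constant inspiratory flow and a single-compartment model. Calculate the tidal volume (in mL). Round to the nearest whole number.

Flow: 76 L/min ÷ 60 = 1.2667 L/s.
Total PEEP = 16 cmH2O (set 13 + intrinsic 3); this is the baseline alveolar pressure.
Equation of motion (constant flow): PIP = Vt/C + R·V̇ + PEEP.
Vt/C = PIP − R·V̇ − PEEP = 40 − 11.02 − 16 = 12.98 cmH2O.
Vt = C × 12.98 = 35.0 × 12.98 = 454.3 mL.

454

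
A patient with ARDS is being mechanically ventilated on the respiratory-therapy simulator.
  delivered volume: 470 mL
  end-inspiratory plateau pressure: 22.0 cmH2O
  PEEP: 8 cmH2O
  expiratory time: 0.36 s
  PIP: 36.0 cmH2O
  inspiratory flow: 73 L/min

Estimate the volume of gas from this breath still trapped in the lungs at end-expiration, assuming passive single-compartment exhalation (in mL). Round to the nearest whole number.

185

Flow: 73 L/min ÷ 60 = 1.2167 L/s.
R = (PIP − Pplat)/V̇ = (36.0 − 22.0) / 1.2167 = 14.0/1.2167 = 11.507 cmH2O·s/L.
C = Vt/(Pplat − PEEP) = 470.0 / (22.0 − 8) = 470.0/14.0 = 33.571 mL/cmH2O.
τ = R × C = 11.507 × 0.03357 L/cmH2O = 0.3863 s.
Fraction remaining = e^(−Te/τ) = e^(−0.36/0.3863) = 0.3938.
Trapped volume = 470.0 × 0.3938 = 185.09 mL.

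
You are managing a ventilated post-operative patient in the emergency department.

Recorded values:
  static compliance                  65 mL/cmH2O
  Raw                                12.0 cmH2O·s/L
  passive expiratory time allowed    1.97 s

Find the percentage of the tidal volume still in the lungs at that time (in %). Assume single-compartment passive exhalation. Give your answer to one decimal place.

τ = R × C = 12.0 × 65 mL/cmH2O = 12.0 × 0.065 L/cmH2O = 0.78 s.
Passive exhalation: V(t)/V₀ = e^(−t/τ) = e^(−1.97/0.78) = 0.08001.
Fraction remaining = 0.08001 → 8.001%.

8.0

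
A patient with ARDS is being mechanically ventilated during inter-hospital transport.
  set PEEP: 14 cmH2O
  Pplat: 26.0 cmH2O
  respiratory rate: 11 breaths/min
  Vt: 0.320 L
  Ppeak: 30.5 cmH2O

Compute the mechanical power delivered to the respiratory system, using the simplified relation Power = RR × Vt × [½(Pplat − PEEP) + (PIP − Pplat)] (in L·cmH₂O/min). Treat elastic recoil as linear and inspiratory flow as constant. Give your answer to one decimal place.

Per-breath work = Vt × [½(Pplat−PEEP) + (PIP−Pplat)] = 0.320 × [0.5×12.0 + 4.5] = 0.320 × 10.5 = 3.36 L·cmH2O.
Power = 11 × 3.36 = 36.96 L·cmH2O/min.

37.0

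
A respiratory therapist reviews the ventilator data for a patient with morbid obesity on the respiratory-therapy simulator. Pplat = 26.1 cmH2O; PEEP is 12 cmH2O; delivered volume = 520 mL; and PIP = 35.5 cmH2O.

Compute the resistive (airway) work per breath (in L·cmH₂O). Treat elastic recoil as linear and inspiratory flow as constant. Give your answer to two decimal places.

4.89

With constant inspiratory flow the resistive pressure is constant at PIP − Pplat = 35.5 − 26.1 = 9.4 cmH2O, so resistive work = 9.4 × 0.520 = 4.888 L·cmH2O.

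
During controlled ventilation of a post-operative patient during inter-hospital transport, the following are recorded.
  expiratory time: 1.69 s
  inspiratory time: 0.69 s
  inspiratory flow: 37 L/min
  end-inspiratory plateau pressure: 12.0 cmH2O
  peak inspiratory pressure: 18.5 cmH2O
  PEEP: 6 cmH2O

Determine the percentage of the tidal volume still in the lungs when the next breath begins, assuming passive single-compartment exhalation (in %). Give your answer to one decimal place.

10.4

Flow: 37 L/min ÷ 60 = 0.6167 L/s.
Vt = flow × Ti = 0.6167 L/s × 0.69 s × 1000 mL/L = 425.52 mL.
R = (PIP − Pplat)/V̇ = (18.5 − 12.0) / 0.6167 = 6.5/0.6167 = 10.54 cmH2O·s/L.
C = Vt/(Pplat − PEEP) = 425.52 / (12.0 − 6) = 425.52/6.0 = 70.92 mL/cmH2O.
τ = R × C = 10.54 × 0.07092 L/cmH2O = 0.7475 s.
Fraction remaining at end-expiration = e^(−Te/τ) = e^(−1.69/0.7475) = 0.1043 → 10.43%.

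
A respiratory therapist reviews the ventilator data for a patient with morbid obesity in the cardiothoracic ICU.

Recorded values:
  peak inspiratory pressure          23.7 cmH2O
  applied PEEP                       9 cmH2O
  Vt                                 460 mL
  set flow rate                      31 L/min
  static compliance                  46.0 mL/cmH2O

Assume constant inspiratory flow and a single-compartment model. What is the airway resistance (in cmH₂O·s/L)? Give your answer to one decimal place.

Flow: 31 L/min ÷ 60 = 0.5167 L/s.
Equation of motion (constant flow): PIP = Vt/C + R·V̇ + PEEP.
R·V̇ = PIP − Vt/C − PEEP = 23.7 − 460/46.0 − 9 = 23.7 − 10.0 − 9 = 4.7 cmH2O.
R = 4.7 / 0.5167 = 9.096 cmH2O·s/L.

9.1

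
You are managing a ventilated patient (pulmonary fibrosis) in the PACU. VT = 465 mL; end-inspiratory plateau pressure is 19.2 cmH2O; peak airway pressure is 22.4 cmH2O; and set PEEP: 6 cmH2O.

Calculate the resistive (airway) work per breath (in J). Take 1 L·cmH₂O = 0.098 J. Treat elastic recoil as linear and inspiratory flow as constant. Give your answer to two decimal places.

With constant inspiratory flow the resistive pressure is constant at PIP − Pplat = 22.4 − 19.2 = 3.2 cmH2O, so resistive work = 3.2 × 0.465 = 1.488 L·cmH2O.
× 0.098 J/(L·cmH2O) → 0.1458 J.

0.15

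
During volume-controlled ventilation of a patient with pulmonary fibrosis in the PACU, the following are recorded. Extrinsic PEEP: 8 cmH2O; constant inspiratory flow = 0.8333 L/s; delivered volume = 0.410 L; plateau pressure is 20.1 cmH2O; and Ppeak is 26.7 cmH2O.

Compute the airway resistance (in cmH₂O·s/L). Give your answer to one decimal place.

Raw = (PIP − Pplat) / flow = (26.7 − 20.1) / 0.8333 = 6.6 / 0.8333 = 7.92 cmH2O·s/L.

7.9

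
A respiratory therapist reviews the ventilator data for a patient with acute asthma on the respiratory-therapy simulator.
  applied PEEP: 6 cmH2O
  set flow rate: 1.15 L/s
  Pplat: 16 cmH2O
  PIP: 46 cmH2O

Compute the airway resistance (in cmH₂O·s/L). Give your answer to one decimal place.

26.1

Raw = (PIP − Pplat) / flow = (46 − 16) / 1.15 = 30.0 / 1.15 = 26.087 cmH2O·s/L.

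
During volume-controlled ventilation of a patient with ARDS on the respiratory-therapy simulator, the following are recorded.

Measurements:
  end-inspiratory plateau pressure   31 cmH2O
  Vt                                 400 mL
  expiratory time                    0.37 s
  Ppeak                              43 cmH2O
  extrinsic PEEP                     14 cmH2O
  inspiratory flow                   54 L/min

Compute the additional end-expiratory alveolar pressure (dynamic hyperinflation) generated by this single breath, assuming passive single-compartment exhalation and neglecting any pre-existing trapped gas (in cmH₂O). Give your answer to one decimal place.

5.2

Flow: 54 L/min ÷ 60 = 0.9 L/s.
R = (PIP − Pplat)/V̇ = (43 − 31) / 0.9 = 12.0/0.9 = 13.333 cmH2O·s/L.
C = Vt/(Pplat − PEEP) = 400.0 / (31 − 14) = 400.0/17.0 = 23.529 mL/cmH2O.
τ = R × C = 13.333 × 0.02353 L/cmH2O = 0.3137 s.
Fraction remaining = e^(−Te/τ) = e^(−0.37/0.3137) = 0.3074; trapped volume = 400.0 × 0.3074 = 122.96 mL.
Additional alveolar pressure from trapping ≈ V_trapped / C = 122.96 / 23.529 = 5.226 cmH2O.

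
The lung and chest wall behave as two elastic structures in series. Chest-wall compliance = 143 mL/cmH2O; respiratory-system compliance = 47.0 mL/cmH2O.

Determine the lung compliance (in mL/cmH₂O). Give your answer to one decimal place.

1/CL = 1/Crs − 1/Ccw.
1/CL = 1/47.0 − 1/143 = 0.01428.
CL = 70.028 mL/cmH2O.

70.0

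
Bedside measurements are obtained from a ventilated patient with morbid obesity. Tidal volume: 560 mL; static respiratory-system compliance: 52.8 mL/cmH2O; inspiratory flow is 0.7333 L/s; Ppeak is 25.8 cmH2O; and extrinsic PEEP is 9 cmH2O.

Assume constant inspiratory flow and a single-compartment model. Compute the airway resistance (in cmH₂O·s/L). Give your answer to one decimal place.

8.4

Equation of motion (constant flow): PIP = Vt/C + R·V̇ + PEEP.
R·V̇ = PIP − Vt/C − PEEP = 25.8 − 560/52.8 − 9 = 25.8 − 10.606 − 9 = 6.194 cmH2O.
R = 6.194 / 0.7333 = 8.447 cmH2O·s/L.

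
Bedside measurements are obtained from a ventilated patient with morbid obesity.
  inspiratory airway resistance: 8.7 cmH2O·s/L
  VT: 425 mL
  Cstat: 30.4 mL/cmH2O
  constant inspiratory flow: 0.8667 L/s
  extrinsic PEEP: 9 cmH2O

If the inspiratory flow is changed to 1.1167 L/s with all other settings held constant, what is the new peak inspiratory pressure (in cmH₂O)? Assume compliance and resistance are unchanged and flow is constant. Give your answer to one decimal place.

PIP = Vt/C + R·V̇ + PEEP (constant-flow equation of motion).
Only the resistive term changes: ΔPIP = R × ΔV̇ = 8.7 × (1.1167 − 0.8667) = 8.7 × 0.25 = 2.175 cmH2O.
Original PIP = 425/30.4 + 8.7×0.8667 + 9 = 30.521 cmH2O; new PIP = 30.521 + (2.175) = 32.696 cmH2O.

32.7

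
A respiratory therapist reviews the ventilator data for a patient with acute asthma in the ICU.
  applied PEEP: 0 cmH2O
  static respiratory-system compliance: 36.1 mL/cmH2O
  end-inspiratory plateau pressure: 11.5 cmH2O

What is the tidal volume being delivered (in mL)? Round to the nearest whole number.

Vt = Cstat × (Pplat − PEEP) = 36.1 × (11.5 − 0) = 36.1 × 11.5 = 415.15 mL.

415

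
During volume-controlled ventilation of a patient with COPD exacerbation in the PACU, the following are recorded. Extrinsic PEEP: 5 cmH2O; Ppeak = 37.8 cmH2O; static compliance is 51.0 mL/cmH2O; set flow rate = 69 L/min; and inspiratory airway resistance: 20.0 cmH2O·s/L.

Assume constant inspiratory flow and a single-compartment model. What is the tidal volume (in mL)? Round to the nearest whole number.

Flow: 69 L/min ÷ 60 = 1.15 L/s.
Equation of motion (constant flow): PIP = Vt/C + R·V̇ + PEEP.
Vt/C = PIP − R·V̇ − PEEP = 37.8 − 23.0 − 5 = 9.8 cmH2O.
Vt = C × 9.8 = 51.0 × 9.8 = 499.8 mL.

500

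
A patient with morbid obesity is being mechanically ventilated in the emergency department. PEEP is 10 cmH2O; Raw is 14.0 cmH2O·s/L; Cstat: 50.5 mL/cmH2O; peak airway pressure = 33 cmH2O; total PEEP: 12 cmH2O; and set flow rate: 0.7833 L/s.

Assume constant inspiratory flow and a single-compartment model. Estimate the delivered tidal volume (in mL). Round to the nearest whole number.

507

Total PEEP = 12 cmH2O (set 10 + intrinsic 2); this is the baseline alveolar pressure.
Equation of motion (constant flow): PIP = Vt/C + R·V̇ + PEEP.
Vt/C = PIP − R·V̇ − PEEP = 33 − 10.966 − 12 = 10.034 cmH2O.
Vt = C × 10.034 = 50.5 × 10.034 = 506.72 mL.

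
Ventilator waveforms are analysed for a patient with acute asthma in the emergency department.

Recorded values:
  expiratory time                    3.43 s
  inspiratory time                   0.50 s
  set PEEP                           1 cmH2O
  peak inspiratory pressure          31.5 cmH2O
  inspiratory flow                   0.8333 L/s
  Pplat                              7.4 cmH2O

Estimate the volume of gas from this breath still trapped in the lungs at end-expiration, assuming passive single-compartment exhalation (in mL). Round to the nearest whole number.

67

Vt = flow × Ti = 0.8333 L/s × 0.50 s × 1000 mL/L = 416.65 mL.
R = (PIP − Pplat)/V̇ = (31.5 − 7.4) / 0.8333 = 24.1/0.8333 = 28.921 cmH2O·s/L.
C = Vt/(Pplat − PEEP) = 416.65 / (7.4 − 1) = 416.65/6.4 = 65.102 mL/cmH2O.
τ = R × C = 28.921 × 0.0651 L/cmH2O = 1.883 s.
Fraction remaining = e^(−Te/τ) = e^(−3.43/1.883) = 0.1618.
Trapped volume = 416.65 × 0.1618 = 67.414 mL.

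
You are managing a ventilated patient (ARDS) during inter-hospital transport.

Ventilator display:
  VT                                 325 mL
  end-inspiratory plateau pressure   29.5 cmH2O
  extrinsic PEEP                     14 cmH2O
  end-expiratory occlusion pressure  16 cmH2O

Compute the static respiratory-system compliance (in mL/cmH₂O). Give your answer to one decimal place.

End-expiratory occlusion gives total PEEP = 16 cmH2O (intrinsic PEEP = 16 − 14 = 2). Use total PEEP for the elastic gradient.
Cstat = Vt / (Pplat − PEEPtotal) = 325 / (29.5 − 16) = 325 / 13.5 = 24.074 mL/cmH2O.

24.1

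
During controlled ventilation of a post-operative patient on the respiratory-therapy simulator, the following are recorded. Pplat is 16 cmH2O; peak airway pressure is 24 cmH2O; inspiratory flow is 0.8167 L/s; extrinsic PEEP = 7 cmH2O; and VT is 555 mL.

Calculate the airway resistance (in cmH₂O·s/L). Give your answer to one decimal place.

9.8

Raw = (PIP − Pplat) / flow = (24 − 16) / 0.8167 = 8.0 / 0.8167 = 9.796 cmH2O·s/L.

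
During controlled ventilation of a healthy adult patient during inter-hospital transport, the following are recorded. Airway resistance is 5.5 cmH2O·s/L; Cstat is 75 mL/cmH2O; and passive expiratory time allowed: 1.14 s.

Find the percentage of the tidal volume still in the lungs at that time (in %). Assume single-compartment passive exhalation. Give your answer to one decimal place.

6.3

τ = R × C = 5.5 × 75 mL/cmH2O = 5.5 × 0.075 L/cmH2O = 0.4125 s.
Passive exhalation: V(t)/V₀ = e^(−t/τ) = e^(−1.14/0.4125) = 0.06306.
Fraction remaining = 0.06306 → 6.306%.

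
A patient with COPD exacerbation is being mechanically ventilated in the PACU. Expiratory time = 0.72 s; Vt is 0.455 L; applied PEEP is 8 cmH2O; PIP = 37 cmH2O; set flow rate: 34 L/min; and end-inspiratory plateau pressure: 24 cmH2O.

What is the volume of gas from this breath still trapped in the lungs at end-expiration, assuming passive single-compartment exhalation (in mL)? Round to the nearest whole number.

Flow: 34 L/min ÷ 60 = 0.5667 L/s.
R = (PIP − Pplat)/V̇ = (37 − 24) / 0.5667 = 13.0/0.5667 = 22.94 cmH2O·s/L.
C = Vt/(Pplat − PEEP) = 455.0 / (24 − 8) = 455.0/16.0 = 28.438 mL/cmH2O.
τ = R × C = 22.94 × 0.02844 L/cmH2O = 0.6524 s.
Fraction remaining = e^(−Te/τ) = e^(−0.72/0.6524) = 0.3317.
Trapped volume = 455.0 × 0.3317 = 150.92 mL.

151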